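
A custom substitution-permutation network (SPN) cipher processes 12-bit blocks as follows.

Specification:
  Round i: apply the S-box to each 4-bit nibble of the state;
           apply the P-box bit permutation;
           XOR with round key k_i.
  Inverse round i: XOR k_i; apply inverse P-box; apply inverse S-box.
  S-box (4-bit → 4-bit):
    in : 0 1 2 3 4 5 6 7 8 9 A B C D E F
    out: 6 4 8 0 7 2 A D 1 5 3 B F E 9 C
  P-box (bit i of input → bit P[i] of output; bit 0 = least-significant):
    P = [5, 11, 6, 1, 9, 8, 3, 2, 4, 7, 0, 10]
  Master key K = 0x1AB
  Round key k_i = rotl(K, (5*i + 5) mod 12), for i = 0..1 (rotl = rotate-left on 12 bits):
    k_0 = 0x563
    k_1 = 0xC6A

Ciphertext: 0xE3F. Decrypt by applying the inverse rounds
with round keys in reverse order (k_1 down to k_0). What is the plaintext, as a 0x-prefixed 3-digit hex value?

0x636

s_0 = ciphertext = 0xE3F
s_1 = InvRound(s_0, k_1) = 0x9E1
s_2 = InvRound(s_1, k_0) = 0x636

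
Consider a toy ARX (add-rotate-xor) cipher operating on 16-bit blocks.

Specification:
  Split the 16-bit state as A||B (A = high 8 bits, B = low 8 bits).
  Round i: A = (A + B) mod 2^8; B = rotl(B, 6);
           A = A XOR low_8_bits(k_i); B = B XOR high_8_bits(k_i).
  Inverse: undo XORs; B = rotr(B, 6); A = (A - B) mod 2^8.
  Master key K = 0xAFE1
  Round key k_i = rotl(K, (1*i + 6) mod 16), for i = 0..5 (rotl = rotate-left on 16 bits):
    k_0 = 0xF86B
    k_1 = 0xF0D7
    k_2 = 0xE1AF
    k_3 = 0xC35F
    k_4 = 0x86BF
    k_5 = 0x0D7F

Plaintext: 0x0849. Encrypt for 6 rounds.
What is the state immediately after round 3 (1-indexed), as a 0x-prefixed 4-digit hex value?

0x2277

s_0 = plaintext = 0x0849
s_1 = Round(s_0, k_0) = 0x3AAA
s_2 = Round(s_1, k_1) = 0x335A
s_3 = Round(s_2, k_2) = 0x2277
s_4 = Round(s_3, k_3) = 0xC61E
s_5 = Round(s_4, k_4) = 0x5B01
s_6 = Round(s_5, k_5) = 0x234D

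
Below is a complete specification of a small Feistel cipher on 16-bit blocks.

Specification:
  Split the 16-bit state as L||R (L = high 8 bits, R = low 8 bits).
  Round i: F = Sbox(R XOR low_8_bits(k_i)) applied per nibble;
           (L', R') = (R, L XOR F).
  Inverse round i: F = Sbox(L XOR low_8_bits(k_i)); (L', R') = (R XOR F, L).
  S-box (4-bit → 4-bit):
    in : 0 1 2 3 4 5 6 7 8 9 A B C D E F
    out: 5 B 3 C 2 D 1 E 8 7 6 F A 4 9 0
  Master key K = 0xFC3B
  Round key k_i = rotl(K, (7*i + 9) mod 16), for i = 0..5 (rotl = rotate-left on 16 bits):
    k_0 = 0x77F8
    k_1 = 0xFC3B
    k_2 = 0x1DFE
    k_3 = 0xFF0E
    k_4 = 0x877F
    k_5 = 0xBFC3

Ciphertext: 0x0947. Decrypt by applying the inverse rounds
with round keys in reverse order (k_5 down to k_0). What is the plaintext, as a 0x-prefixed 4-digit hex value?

s_0 = ciphertext = 0x0947
s_1 = InvRound(s_0, k_5) = 0xE109
s_2 = InvRound(s_1, k_4) = 0x70E1
s_3 = InvRound(s_2, k_3) = 0x0870
s_4 = InvRound(s_3, k_2) = 0x7108
s_5 = InvRound(s_4, k_1) = 0x2E71
s_6 = InvRound(s_5, k_0) = 0x302E

0x302E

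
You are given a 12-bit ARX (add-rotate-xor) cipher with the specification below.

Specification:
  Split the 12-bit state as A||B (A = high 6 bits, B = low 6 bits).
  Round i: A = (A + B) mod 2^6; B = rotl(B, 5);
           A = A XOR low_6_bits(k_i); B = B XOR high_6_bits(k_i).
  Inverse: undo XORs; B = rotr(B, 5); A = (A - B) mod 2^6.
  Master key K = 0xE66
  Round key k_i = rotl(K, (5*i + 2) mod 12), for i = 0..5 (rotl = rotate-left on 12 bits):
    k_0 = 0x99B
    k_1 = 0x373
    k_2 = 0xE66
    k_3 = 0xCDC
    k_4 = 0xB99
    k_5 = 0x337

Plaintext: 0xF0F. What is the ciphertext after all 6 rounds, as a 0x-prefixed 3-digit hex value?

0xC9E

s_0 = plaintext = 0xF0F
s_1 = Round(s_0, k_0) = 0x401
s_2 = Round(s_1, k_1) = 0x8AD
s_3 = Round(s_2, k_2) = 0xA4F
s_4 = Round(s_3, k_3) = 0x914
s_5 = Round(s_4, k_4) = 0x864
s_6 = Round(s_5, k_5) = 0xC9E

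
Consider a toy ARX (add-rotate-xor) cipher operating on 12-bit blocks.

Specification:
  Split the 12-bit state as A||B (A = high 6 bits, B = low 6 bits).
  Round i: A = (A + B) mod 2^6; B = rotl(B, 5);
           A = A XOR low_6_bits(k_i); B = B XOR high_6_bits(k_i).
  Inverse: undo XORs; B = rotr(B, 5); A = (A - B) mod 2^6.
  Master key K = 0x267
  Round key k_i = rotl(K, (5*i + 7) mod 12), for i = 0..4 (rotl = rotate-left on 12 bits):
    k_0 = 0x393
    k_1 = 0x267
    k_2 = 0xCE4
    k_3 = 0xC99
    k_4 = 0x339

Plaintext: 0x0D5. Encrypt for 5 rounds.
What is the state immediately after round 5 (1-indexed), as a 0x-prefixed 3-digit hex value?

s_0 = plaintext = 0x0D5
s_1 = Round(s_0, k_0) = 0x2E4
s_2 = Round(s_1, k_1) = 0x21B
s_3 = Round(s_2, k_2) = 0x1DE
s_4 = Round(s_3, k_3) = 0xF3D
s_5 = Round(s_4, k_4) = 0x032

0x032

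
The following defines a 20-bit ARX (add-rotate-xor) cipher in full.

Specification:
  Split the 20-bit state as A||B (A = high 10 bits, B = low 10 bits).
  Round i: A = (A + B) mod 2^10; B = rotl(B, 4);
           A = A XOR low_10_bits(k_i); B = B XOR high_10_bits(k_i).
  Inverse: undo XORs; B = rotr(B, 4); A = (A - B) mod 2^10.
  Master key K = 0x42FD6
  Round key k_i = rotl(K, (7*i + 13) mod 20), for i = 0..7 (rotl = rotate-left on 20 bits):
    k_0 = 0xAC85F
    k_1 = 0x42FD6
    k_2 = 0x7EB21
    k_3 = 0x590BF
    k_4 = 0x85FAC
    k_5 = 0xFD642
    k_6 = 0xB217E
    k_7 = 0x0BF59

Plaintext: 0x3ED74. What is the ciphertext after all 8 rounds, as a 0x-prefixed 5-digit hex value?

0x28622

s_0 = plaintext = 0x3ED74
s_1 = Round(s_0, k_0) = 0x8C1F7
s_2 = Round(s_1, k_1) = 0xFC67C
s_3 = Round(s_2, k_2) = 0x53233
s_4 = Round(s_3, k_3) = 0xF025C
s_5 = Round(s_4, k_4) = 0x6C3DE
s_6 = Round(s_5, k_5) = 0xF321A
s_7 = Round(s_6, k_6) = 0x26360
s_8 = Round(s_7, k_7) = 0x28622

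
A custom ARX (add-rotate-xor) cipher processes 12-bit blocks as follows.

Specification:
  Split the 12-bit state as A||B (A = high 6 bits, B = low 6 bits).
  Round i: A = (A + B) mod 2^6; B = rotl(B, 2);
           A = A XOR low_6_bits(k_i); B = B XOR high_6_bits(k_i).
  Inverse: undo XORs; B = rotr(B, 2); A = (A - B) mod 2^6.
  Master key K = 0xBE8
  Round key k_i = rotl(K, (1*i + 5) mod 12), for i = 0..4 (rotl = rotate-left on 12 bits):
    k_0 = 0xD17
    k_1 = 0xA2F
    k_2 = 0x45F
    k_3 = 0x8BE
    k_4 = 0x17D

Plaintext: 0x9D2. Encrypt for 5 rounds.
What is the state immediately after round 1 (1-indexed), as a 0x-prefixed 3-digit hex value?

s_0 = plaintext = 0x9D2
s_1 = Round(s_0, k_0) = 0xBBD
s_2 = Round(s_1, k_1) = 0x11F
s_3 = Round(s_2, k_2) = 0xF2C
s_4 = Round(s_3, k_3) = 0x590
s_5 = Round(s_4, k_4) = 0x6C4

0xBBD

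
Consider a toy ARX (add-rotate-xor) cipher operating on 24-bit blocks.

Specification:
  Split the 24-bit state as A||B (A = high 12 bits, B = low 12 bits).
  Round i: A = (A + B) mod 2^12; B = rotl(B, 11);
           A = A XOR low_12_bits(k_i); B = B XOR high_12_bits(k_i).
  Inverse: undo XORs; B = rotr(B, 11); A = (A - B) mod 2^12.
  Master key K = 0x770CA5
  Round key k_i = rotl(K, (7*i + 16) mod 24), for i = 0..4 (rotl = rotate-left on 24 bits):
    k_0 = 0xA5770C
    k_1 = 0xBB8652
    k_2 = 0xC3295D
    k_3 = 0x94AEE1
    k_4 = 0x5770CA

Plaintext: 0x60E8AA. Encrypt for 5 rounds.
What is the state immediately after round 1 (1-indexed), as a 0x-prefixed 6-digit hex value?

0x9B4E02

s_0 = plaintext = 0x60E8AA
s_1 = Round(s_0, k_0) = 0x9B4E02
s_2 = Round(s_1, k_1) = 0x1E4CB9
s_3 = Round(s_2, k_2) = 0x7C026E
s_4 = Round(s_3, k_3) = 0x4CF87D
s_5 = Round(s_4, k_4) = 0xD86949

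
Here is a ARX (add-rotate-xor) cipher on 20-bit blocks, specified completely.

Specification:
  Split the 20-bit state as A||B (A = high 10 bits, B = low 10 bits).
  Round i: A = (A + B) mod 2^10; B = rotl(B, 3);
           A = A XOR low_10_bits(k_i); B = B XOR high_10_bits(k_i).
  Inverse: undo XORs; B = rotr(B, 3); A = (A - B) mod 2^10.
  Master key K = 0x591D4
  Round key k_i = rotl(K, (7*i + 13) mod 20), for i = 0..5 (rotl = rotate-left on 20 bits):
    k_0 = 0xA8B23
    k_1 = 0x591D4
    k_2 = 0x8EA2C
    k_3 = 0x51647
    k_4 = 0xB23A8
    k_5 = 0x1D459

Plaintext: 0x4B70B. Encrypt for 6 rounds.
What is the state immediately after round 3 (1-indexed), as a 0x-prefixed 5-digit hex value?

s_0 = plaintext = 0x4B70B
s_1 = Round(s_0, k_0) = 0xC6EFC
s_2 = Round(s_1, k_1) = 0xF0E81
s_3 = Round(s_2, k_2) = 0x1A237
s_4 = Round(s_3, k_3) = 0x360F9
s_5 = Round(s_4, k_4) = 0x9E501
s_6 = Round(s_5, k_5) = 0xC8C7F

0x1A237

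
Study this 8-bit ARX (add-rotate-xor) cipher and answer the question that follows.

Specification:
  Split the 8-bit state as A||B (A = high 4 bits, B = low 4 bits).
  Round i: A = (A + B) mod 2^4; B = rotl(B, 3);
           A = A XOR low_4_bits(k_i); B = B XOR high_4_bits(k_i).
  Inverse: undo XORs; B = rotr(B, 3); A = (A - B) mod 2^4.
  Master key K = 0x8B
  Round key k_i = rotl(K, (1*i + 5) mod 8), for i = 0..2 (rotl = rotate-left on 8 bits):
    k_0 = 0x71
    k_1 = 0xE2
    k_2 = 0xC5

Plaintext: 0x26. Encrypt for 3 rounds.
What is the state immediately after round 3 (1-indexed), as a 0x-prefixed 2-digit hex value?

s_0 = plaintext = 0x26
s_1 = Round(s_0, k_0) = 0x94
s_2 = Round(s_1, k_1) = 0xFC
s_3 = Round(s_2, k_2) = 0xEA

0xEA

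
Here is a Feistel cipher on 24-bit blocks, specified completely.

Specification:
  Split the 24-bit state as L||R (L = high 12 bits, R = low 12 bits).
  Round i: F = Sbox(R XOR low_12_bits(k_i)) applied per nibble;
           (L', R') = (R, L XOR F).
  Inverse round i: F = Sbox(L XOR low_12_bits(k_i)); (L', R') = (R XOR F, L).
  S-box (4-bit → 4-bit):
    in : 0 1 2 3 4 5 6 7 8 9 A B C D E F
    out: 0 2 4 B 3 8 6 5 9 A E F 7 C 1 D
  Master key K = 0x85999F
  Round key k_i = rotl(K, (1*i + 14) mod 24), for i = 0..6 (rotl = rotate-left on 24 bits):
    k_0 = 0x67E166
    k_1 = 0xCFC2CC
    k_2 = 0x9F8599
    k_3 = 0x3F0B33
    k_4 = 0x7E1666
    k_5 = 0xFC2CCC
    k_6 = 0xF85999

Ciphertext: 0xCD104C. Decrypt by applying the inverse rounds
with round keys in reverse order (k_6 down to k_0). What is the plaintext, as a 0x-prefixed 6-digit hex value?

s_0 = ciphertext = 0xCD104C
s_1 = InvRound(s_0, k_6) = 0x875CD1
s_2 = InvRound(s_1, k_5) = 0xF2B875
s_3 = InvRound(s_2, k_4) = 0x249F2B
s_4 = InvRound(s_3, k_3) = 0x575249
s_5 = InvRound(s_4, k_2) = 0x25E575
s_6 = InvRound(s_5, k_1) = 0x5D125E
s_7 = InvRound(s_6, k_0) = 0x1AB5D1

0x1AB5D1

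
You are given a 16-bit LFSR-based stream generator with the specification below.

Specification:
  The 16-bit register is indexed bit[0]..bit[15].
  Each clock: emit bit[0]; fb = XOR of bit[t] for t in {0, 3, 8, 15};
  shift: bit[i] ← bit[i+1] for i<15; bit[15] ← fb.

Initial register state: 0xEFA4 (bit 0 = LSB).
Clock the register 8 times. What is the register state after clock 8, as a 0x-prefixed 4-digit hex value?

0x6AEF

reg_0 = 0xEFA4
clock 1: out=0, reg = 0x77D2
clock 2: out=0, reg = 0xBBE9
clock 3: out=1, reg = 0x5DF4
clock 4: out=0, reg = 0xAEFA
clock 5: out=0, reg = 0x577D
clock 6: out=1, reg = 0xABBE
clock 7: out=0, reg = 0xD5DF
clock 8: out=1, reg = 0x6AEF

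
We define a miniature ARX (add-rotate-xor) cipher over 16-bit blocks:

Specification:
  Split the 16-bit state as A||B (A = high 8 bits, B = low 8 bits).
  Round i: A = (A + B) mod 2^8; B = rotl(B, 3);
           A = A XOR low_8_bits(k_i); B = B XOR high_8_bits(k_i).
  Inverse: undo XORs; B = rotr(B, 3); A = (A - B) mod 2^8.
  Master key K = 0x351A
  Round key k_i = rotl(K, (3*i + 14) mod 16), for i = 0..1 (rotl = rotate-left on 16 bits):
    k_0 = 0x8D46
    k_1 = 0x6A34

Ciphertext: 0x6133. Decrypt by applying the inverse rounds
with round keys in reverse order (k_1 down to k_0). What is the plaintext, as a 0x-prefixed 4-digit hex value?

0x98D4

s_0 = ciphertext = 0x6133
s_1 = InvRound(s_0, k_1) = 0x2A2B
s_2 = InvRound(s_1, k_0) = 0x98D4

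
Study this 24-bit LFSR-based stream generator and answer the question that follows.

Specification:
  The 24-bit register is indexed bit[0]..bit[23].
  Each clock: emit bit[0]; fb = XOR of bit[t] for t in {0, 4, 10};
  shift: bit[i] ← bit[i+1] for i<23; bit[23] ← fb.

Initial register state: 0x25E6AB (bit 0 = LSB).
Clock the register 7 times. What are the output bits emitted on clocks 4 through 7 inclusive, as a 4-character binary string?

reg_0 = 0x25E6AB
clock 1: out=1, reg = 0x12F355
clock 2: out=1, reg = 0x0979AA
clock 3: out=0, reg = 0x04BCD5
clock 4: out=1, reg = 0x825E6A
clock 5: out=0, reg = 0xC12F35
clock 6: out=1, reg = 0xE0979A
clock 7: out=0, reg = 0x704BCD

1010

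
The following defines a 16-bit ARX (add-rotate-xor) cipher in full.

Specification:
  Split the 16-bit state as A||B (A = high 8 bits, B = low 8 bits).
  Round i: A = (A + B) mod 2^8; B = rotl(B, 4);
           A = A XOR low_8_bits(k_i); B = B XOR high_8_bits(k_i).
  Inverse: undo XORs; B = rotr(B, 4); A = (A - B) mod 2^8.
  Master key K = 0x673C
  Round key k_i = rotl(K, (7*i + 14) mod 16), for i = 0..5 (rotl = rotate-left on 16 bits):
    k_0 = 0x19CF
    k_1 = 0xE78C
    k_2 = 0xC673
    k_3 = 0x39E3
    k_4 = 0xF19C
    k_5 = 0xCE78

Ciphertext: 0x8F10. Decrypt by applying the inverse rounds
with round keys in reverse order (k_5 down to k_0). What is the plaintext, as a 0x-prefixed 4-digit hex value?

s_0 = ciphertext = 0x8F10
s_1 = InvRound(s_0, k_5) = 0x0AED
s_2 = InvRound(s_1, k_4) = 0xD5C1
s_3 = InvRound(s_2, k_3) = 0xA78F
s_4 = InvRound(s_3, k_2) = 0x4094
s_5 = InvRound(s_4, k_1) = 0x9537
s_6 = InvRound(s_5, k_0) = 0x78E2

0x78E2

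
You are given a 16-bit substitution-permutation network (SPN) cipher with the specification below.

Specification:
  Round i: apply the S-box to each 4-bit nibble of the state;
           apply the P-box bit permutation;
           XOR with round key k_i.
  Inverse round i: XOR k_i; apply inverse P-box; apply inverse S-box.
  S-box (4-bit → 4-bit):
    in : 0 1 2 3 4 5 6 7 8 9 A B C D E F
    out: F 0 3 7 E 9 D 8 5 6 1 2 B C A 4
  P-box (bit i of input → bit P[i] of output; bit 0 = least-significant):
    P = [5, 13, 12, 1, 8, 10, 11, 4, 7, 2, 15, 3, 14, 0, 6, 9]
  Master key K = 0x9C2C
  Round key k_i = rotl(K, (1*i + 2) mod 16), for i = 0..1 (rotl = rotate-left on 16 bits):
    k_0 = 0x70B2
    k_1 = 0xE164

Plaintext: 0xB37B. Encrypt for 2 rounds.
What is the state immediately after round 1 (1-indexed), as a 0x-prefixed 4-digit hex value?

0xD027

s_0 = plaintext = 0xB37B
s_1 = Round(s_0, k_0) = 0xD027
s_2 = Round(s_1, k_1) = 0x66AA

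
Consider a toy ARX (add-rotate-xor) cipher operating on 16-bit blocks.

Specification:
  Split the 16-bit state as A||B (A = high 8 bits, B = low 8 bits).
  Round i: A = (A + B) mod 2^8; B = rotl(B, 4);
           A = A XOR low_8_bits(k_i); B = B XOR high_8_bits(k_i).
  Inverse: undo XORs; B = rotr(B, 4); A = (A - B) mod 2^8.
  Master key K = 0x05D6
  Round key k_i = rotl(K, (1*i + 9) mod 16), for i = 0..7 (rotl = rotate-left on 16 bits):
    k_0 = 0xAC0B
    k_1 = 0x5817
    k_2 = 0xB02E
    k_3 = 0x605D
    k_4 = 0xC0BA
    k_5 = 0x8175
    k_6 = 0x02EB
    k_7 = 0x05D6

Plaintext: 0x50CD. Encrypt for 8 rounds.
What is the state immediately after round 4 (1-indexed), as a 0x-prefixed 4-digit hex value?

0x7E34

s_0 = plaintext = 0x50CD
s_1 = Round(s_0, k_0) = 0x1670
s_2 = Round(s_1, k_1) = 0x915F
s_3 = Round(s_2, k_2) = 0xDE45
s_4 = Round(s_3, k_3) = 0x7E34
s_5 = Round(s_4, k_4) = 0x0883
s_6 = Round(s_5, k_5) = 0xFEB9
s_7 = Round(s_6, k_6) = 0x5C99
s_8 = Round(s_7, k_7) = 0x239C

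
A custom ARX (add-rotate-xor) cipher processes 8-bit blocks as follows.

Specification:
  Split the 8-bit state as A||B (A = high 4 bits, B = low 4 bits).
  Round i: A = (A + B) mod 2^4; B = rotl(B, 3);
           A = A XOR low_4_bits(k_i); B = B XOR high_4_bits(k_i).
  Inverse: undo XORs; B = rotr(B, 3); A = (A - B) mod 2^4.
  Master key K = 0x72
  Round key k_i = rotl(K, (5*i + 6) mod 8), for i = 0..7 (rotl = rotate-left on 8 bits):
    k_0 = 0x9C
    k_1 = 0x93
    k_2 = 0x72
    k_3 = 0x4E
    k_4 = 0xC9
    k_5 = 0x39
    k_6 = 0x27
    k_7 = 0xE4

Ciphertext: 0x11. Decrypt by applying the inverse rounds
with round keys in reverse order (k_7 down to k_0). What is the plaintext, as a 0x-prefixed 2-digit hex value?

0xD1

s_0 = ciphertext = 0x11
s_1 = InvRound(s_0, k_7) = 0x6F
s_2 = InvRound(s_1, k_6) = 0x6B
s_3 = InvRound(s_2, k_5) = 0xE1
s_4 = InvRound(s_3, k_4) = 0xCB
s_5 = InvRound(s_4, k_3) = 0x3F
s_6 = InvRound(s_5, k_2) = 0x01
s_7 = InvRound(s_6, k_1) = 0x21
s_8 = InvRound(s_7, k_0) = 0xD1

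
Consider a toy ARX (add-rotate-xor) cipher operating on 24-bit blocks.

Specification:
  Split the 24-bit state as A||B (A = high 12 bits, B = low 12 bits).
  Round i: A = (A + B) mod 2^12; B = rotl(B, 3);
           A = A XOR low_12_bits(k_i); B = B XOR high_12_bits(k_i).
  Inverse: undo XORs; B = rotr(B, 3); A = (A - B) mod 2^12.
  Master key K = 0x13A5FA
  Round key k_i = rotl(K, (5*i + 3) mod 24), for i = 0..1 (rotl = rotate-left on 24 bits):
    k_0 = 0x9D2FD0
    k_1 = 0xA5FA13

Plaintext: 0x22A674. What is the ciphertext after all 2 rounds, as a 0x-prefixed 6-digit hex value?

0xBAC9D2

s_0 = plaintext = 0x22A674
s_1 = Round(s_0, k_0) = 0x74EA71
s_2 = Round(s_1, k_1) = 0xBAC9D2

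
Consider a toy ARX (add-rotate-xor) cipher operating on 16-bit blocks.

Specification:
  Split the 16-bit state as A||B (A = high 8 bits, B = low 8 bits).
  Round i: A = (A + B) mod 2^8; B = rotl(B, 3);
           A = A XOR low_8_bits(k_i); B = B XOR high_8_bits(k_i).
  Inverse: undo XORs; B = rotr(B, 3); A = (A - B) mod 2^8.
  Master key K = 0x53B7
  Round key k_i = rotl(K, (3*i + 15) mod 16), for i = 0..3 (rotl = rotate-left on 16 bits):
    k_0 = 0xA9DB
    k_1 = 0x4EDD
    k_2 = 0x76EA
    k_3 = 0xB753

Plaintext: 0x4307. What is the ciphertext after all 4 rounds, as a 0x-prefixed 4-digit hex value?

0xD8B4

s_0 = plaintext = 0x4307
s_1 = Round(s_0, k_0) = 0x9191
s_2 = Round(s_1, k_1) = 0xFFC2
s_3 = Round(s_2, k_2) = 0x2B60
s_4 = Round(s_3, k_3) = 0xD8B4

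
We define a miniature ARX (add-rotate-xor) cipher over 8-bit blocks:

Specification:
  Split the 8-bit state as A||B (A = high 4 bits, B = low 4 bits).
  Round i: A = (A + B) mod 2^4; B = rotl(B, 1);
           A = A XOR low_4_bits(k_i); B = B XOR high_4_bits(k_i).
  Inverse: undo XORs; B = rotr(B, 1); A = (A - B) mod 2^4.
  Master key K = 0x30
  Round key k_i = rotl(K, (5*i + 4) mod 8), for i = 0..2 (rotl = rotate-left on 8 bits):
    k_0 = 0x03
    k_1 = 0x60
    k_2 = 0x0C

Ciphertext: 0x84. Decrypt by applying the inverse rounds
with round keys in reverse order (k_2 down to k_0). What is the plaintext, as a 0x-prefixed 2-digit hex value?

0x21

s_0 = ciphertext = 0x84
s_1 = InvRound(s_0, k_2) = 0x22
s_2 = InvRound(s_1, k_1) = 0x02
s_3 = InvRound(s_2, k_0) = 0x21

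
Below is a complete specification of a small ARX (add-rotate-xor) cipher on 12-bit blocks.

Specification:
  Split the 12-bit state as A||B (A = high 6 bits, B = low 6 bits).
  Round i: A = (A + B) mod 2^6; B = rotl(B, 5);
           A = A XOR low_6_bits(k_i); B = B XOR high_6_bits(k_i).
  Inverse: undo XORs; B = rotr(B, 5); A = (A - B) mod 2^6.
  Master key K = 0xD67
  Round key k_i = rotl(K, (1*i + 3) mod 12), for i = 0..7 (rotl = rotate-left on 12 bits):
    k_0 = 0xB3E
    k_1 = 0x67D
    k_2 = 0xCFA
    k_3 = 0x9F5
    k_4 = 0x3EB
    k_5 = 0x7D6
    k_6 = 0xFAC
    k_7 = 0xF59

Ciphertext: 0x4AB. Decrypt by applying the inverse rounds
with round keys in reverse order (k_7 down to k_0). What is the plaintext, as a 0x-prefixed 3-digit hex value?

0x207

s_0 = ciphertext = 0x4AB
s_1 = InvRound(s_0, k_7) = 0x7EC
s_2 = InvRound(s_1, k_6) = 0x3E4
s_3 = InvRound(s_2, k_5) = 0x8B7
s_4 = InvRound(s_3, k_4) = 0x631
s_5 = InvRound(s_4, k_3) = 0x06C
s_6 = InvRound(s_5, k_2) = 0xF7E
s_7 = InvRound(s_6, k_1) = 0xC4F
s_8 = InvRound(s_7, k_0) = 0x207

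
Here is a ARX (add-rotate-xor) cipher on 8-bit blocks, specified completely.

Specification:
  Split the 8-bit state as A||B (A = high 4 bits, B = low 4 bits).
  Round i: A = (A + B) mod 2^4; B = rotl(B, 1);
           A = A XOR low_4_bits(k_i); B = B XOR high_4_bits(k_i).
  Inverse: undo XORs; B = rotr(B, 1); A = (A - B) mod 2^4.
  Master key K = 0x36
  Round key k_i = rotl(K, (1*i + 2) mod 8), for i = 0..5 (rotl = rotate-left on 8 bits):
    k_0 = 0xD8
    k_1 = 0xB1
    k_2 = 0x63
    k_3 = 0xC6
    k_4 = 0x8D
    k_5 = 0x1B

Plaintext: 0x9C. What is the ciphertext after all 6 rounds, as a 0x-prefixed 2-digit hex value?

s_0 = plaintext = 0x9C
s_1 = Round(s_0, k_0) = 0xD4
s_2 = Round(s_1, k_1) = 0x03
s_3 = Round(s_2, k_2) = 0x00
s_4 = Round(s_3, k_3) = 0x6C
s_5 = Round(s_4, k_4) = 0xF1
s_6 = Round(s_5, k_5) = 0xB3

0xB3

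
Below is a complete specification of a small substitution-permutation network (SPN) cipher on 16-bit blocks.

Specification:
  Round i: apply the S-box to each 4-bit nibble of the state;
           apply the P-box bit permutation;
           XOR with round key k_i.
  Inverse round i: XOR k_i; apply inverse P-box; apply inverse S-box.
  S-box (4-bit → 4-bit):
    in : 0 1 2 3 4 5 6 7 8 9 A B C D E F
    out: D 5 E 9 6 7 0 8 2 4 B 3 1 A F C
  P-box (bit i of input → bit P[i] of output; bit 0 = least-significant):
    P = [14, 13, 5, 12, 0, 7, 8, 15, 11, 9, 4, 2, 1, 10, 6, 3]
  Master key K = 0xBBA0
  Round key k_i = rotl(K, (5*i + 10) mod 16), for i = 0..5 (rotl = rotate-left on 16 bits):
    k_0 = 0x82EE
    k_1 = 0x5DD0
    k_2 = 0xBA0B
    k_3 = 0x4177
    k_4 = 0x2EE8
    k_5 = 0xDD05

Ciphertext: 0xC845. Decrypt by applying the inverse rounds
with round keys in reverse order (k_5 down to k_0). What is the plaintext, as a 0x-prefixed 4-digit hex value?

0x2FC5

s_0 = ciphertext = 0xC845
s_1 = InvRound(s_0, k_5) = 0x4697
s_2 = InvRound(s_1, k_4) = 0x00C5
s_3 = InvRound(s_2, k_3) = 0xC941
s_4 = InvRound(s_3, k_2) = 0x089A
s_5 = InvRound(s_4, k_1) = 0xE693
s_6 = InvRound(s_5, k_0) = 0x2FC5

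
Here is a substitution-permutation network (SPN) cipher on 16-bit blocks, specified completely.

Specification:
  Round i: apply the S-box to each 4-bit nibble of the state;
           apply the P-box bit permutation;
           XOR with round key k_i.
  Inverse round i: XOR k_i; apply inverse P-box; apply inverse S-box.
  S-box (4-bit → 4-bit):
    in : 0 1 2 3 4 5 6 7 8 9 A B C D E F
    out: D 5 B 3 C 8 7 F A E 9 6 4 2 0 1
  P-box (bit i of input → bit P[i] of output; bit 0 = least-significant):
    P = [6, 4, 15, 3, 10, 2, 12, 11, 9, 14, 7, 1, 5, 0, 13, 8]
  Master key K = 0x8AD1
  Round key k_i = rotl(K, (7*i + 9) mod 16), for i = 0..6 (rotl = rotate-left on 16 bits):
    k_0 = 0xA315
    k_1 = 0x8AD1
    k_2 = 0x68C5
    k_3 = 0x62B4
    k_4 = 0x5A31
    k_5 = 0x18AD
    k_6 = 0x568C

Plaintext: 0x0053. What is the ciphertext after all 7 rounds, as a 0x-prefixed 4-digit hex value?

s_0 = plaintext = 0x0053
s_1 = Round(s_0, k_0) = 0x88E7
s_2 = Round(s_1, k_1) = 0x4B8A
s_3 = Round(s_2, k_2) = 0x0109
s_4 = Round(s_3, k_3) = 0xDD0C
s_5 = Round(s_4, k_4) = 0x8630
s_6 = Round(s_5, k_5) = 0xDF60
s_7 = Round(s_6, k_6) = 0xC0C1

0xC0C1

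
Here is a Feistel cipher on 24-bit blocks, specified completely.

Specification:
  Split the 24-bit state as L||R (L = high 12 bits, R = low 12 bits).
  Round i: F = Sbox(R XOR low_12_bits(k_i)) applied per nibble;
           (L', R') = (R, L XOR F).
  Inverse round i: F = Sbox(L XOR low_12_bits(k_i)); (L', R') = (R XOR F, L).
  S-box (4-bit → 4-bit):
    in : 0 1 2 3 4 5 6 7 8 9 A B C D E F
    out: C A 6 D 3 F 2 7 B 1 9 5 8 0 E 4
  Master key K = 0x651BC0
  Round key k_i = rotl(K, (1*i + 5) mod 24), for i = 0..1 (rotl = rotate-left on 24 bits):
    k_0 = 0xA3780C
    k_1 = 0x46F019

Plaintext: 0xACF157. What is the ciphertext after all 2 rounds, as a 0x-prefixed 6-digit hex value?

s_0 = plaintext = 0xACF157
s_1 = Round(s_0, k_0) = 0x157B3A
s_2 = Round(s_1, k_1) = 0xB3A43A

0xB3A43A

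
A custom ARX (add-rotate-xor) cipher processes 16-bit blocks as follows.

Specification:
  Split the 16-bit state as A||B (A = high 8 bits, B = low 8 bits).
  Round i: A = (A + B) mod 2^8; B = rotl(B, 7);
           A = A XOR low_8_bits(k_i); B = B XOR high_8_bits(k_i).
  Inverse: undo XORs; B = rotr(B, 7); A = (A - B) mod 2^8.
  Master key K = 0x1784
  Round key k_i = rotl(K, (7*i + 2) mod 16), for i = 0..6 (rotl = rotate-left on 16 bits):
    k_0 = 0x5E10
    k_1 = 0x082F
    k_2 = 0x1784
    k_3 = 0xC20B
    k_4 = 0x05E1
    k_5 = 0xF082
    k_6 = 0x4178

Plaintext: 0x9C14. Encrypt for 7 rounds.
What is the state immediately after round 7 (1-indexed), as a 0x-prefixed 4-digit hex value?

s_0 = plaintext = 0x9C14
s_1 = Round(s_0, k_0) = 0xA054
s_2 = Round(s_1, k_1) = 0xDB22
s_3 = Round(s_2, k_2) = 0x7906
s_4 = Round(s_3, k_3) = 0x74C1
s_5 = Round(s_4, k_4) = 0xD4E5
s_6 = Round(s_5, k_5) = 0x3B02
s_7 = Round(s_6, k_6) = 0x4540

0x4540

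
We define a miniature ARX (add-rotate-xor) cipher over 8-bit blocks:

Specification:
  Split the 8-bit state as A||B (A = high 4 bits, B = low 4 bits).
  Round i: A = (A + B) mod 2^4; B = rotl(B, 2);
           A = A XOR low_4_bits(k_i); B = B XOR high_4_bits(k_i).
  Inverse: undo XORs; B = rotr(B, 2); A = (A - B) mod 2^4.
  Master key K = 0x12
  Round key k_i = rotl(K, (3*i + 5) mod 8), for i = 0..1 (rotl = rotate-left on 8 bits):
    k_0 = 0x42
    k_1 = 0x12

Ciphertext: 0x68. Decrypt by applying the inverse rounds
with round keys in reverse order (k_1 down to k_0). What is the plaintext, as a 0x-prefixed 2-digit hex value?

0x48

s_0 = ciphertext = 0x68
s_1 = InvRound(s_0, k_1) = 0xE6
s_2 = InvRound(s_1, k_0) = 0x48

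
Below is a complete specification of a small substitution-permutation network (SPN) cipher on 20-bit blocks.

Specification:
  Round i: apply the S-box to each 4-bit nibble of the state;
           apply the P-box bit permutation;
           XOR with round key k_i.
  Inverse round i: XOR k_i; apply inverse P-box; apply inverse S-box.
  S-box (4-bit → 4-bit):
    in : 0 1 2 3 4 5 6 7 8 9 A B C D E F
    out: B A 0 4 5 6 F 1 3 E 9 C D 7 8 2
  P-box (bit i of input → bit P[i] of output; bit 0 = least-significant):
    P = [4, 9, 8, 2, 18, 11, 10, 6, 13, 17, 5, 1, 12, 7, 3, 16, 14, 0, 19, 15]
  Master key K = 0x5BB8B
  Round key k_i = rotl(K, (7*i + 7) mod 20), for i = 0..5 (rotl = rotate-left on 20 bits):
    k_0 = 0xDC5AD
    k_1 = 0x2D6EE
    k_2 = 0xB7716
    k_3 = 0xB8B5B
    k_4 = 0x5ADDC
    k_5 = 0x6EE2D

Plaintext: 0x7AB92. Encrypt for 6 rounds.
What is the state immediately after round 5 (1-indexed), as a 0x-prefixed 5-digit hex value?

0xC52B3

s_0 = plaintext = 0x7AB92
s_1 = Round(s_0, k_0) = 0xC99CF
s_2 = Round(s_1, k_1) = 0xD1004
s_3 = Round(s_2, k_2) = 0x41EC5
s_4 = Round(s_3, k_3) = 0x6CC99
s_5 = Round(s_4, k_4) = 0xC52B3
s_6 = Round(s_5, k_5) = 0xE2BE5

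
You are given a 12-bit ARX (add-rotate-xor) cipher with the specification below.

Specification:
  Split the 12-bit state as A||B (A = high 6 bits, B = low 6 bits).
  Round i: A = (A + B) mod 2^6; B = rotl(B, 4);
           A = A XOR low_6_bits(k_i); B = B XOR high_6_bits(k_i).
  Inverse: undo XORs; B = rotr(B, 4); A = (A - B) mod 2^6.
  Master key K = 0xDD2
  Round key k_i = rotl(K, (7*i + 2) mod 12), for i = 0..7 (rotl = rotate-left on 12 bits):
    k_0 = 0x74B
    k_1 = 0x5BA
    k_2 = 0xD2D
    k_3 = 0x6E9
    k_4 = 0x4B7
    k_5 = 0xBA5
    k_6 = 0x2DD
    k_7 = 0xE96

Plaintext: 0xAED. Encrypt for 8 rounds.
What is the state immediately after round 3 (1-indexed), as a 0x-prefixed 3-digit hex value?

0xDC9

s_0 = plaintext = 0xAED
s_1 = Round(s_0, k_0) = 0x4C6
s_2 = Round(s_1, k_1) = 0x8F7
s_3 = Round(s_2, k_2) = 0xDC9
s_4 = Round(s_3, k_3) = 0xA49
s_5 = Round(s_4, k_4) = 0x140
s_6 = Round(s_5, k_5) = 0x82E
s_7 = Round(s_6, k_6) = 0x4E0
s_8 = Round(s_7, k_7) = 0x972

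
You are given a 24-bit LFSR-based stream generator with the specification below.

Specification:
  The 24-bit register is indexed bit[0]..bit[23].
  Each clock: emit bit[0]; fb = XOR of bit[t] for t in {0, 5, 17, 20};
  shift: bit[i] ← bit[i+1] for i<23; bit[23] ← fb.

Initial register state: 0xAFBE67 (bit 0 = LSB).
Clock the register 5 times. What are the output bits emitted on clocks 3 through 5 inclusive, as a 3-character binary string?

100

reg_0 = 0xAFBE67
clock 1: out=1, reg = 0xD7DF33
clock 2: out=1, reg = 0x6BEF99
clock 3: out=1, reg = 0x35F7CC
clock 4: out=0, reg = 0x9AFBE6
clock 5: out=0, reg = 0xCD7DF3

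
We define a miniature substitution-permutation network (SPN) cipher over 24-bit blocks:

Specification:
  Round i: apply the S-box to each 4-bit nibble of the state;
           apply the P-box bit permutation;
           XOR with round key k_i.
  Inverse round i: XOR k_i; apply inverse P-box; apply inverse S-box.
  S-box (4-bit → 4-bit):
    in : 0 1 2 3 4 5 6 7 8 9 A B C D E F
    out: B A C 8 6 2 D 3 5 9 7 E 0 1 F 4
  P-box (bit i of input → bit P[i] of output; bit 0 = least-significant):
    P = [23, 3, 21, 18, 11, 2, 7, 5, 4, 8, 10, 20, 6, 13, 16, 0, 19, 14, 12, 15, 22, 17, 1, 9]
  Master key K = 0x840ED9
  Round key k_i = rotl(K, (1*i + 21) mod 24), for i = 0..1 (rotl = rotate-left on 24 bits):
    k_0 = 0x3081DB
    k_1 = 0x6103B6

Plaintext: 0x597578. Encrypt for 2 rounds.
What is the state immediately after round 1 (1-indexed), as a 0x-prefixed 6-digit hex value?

0x9A289F

s_0 = plaintext = 0x597578
s_1 = Round(s_0, k_0) = 0x9A289F
s_2 = Round(s_1, k_1) = 0x085D87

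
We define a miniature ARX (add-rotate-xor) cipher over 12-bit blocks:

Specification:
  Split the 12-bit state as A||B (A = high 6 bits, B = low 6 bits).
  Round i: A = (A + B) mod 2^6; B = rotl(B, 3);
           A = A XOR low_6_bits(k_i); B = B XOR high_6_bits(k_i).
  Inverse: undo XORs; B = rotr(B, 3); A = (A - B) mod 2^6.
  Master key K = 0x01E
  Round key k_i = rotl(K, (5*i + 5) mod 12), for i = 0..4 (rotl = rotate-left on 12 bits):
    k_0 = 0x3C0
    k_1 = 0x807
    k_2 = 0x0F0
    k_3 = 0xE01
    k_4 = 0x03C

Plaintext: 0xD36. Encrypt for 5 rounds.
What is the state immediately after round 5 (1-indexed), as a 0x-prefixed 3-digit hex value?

0x4F9

s_0 = plaintext = 0xD36
s_1 = Round(s_0, k_0) = 0xAB9
s_2 = Round(s_1, k_1) = 0x92F
s_3 = Round(s_2, k_2) = 0x8FE
s_4 = Round(s_3, k_3) = 0x80F
s_5 = Round(s_4, k_4) = 0x4F9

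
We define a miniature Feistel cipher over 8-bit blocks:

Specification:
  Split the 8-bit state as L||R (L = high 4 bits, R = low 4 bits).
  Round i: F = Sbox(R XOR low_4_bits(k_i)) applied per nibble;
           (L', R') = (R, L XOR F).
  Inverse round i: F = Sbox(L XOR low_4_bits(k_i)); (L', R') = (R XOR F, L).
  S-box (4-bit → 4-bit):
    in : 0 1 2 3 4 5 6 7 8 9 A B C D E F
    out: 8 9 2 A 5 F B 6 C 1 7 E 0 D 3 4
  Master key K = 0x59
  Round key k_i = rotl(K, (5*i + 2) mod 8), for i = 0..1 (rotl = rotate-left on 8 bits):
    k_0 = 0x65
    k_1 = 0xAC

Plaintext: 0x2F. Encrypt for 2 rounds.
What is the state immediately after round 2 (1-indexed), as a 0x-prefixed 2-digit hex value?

s_0 = plaintext = 0x2F
s_1 = Round(s_0, k_0) = 0xF5
s_2 = Round(s_1, k_1) = 0x5E

0x5E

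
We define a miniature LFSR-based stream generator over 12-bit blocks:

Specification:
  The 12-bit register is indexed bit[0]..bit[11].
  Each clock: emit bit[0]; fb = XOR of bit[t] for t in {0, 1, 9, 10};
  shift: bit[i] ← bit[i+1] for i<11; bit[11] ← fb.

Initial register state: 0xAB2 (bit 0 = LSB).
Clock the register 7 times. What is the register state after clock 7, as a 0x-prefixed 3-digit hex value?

0xF95

reg_0 = 0xAB2
clock 1: out=0, reg = 0x559
clock 2: out=1, reg = 0x2AC
clock 3: out=0, reg = 0x956
clock 4: out=0, reg = 0xCAB
clock 5: out=1, reg = 0xE55
clock 6: out=1, reg = 0xF2A
clock 7: out=0, reg = 0xF95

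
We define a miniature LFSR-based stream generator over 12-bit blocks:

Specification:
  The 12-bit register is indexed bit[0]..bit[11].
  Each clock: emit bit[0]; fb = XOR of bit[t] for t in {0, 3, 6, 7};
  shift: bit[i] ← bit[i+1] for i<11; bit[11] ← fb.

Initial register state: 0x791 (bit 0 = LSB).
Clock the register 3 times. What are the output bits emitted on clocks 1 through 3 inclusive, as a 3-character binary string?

reg_0 = 0x791
clock 1: out=1, reg = 0x3C8
clock 2: out=0, reg = 0x9E4
clock 3: out=0, reg = 0x4F2

100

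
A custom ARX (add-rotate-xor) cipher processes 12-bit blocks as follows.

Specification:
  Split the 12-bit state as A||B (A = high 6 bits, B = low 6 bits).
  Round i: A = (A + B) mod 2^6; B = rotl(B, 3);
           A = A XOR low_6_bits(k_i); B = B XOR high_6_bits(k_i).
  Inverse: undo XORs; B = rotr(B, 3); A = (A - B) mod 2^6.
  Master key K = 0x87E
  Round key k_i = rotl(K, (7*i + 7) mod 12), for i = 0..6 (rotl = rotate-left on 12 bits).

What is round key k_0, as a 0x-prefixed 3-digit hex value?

K = 0x87E
k_0 = rotl(K, (7*0+7) mod 12) = rotl(K, 7) = 0xF43

0xF43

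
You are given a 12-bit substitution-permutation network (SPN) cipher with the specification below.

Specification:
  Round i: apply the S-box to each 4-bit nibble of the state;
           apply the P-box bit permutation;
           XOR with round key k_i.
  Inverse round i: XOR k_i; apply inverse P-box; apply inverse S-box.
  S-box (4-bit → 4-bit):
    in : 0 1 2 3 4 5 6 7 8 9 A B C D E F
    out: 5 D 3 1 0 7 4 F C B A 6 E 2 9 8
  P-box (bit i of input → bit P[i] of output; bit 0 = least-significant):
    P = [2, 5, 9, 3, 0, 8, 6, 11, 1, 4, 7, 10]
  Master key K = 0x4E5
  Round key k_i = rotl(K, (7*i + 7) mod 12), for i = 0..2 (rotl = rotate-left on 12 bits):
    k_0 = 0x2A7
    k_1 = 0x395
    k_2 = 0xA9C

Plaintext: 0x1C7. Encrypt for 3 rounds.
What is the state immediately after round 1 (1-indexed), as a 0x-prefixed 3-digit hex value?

0xD49

s_0 = plaintext = 0x1C7
s_1 = Round(s_0, k_0) = 0xD49
s_2 = Round(s_1, k_1) = 0x3A9
s_3 = Round(s_2, k_2) = 0x3B2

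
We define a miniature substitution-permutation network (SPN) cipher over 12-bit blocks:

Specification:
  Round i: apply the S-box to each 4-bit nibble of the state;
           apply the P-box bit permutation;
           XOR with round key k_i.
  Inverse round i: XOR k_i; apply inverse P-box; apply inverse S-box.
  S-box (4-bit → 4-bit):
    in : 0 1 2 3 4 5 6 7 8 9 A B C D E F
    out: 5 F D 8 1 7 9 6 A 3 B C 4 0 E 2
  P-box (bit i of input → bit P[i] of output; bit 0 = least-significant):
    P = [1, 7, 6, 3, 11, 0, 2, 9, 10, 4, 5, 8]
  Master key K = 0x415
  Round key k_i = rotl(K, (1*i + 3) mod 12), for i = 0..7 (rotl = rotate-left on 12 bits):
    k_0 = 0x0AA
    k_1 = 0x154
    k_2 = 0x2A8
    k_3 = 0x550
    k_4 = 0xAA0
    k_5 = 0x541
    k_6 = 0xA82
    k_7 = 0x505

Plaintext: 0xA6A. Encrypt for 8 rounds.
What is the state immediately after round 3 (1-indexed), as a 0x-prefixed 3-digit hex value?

s_0 = plaintext = 0xA6A
s_1 = Round(s_0, k_0) = 0xF30
s_2 = Round(s_1, k_1) = 0x306
s_3 = Round(s_2, k_2) = 0xBA6
s_4 = Round(s_3, k_3) = 0xE7B
s_5 = Round(s_4, k_4) = 0xBDD
s_6 = Round(s_5, k_5) = 0x461
s_7 = Round(s_6, k_6) = 0x448
s_8 = Round(s_7, k_7) = 0x98D

0xBA6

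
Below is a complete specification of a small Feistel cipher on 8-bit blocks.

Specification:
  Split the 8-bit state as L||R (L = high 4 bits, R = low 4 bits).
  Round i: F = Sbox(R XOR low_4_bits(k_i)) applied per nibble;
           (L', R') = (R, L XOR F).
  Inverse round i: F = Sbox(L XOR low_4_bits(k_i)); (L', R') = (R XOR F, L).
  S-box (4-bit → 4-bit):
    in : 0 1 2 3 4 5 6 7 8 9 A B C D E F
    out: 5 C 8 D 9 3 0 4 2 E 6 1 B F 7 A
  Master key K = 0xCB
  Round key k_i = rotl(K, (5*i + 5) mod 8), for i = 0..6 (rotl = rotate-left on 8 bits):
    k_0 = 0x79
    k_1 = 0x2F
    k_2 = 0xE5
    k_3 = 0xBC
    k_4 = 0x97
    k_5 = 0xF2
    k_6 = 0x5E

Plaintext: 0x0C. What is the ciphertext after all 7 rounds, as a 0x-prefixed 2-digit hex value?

0x60

s_0 = plaintext = 0x0C
s_1 = Round(s_0, k_0) = 0xC3
s_2 = Round(s_1, k_1) = 0x37
s_3 = Round(s_2, k_2) = 0x7B
s_4 = Round(s_3, k_3) = 0xB3
s_5 = Round(s_4, k_4) = 0x32
s_6 = Round(s_5, k_5) = 0x26
s_7 = Round(s_6, k_6) = 0x60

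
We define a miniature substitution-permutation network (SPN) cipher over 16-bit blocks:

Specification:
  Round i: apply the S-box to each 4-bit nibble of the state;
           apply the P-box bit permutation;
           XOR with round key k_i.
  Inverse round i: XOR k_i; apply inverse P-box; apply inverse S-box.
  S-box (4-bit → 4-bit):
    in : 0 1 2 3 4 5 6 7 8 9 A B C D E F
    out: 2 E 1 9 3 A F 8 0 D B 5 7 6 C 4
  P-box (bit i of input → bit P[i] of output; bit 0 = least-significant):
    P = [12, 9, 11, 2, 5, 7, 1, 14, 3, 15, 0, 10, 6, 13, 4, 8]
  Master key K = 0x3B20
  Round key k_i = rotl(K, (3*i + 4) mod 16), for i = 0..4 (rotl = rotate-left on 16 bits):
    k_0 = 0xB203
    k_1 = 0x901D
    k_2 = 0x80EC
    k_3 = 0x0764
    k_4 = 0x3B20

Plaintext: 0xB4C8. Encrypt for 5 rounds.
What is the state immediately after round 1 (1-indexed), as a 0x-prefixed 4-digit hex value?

0x32F9

s_0 = plaintext = 0xB4C8
s_1 = Round(s_0, k_0) = 0x32F9
s_2 = Round(s_1, k_1) = 0x8953
s_3 = Round(s_2, k_2) = 0xD461
s_4 = Round(s_3, k_3) = 0xEDDA
s_5 = Round(s_4, k_4) = 0xA8B7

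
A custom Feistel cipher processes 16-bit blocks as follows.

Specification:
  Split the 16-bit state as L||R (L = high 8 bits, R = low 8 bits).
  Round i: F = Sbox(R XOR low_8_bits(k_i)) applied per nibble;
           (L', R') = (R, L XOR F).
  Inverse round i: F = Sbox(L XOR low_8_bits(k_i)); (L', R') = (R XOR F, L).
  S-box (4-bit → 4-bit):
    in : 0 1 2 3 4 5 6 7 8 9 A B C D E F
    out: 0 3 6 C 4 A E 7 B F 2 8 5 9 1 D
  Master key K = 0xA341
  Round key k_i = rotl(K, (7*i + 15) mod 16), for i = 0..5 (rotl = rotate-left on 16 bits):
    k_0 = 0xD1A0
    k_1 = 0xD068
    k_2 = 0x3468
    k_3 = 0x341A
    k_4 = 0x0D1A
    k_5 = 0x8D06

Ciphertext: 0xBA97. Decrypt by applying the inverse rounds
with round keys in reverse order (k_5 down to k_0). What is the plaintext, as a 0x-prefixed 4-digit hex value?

0x0047

s_0 = ciphertext = 0xBA97
s_1 = InvRound(s_0, k_5) = 0x12BA
s_2 = InvRound(s_1, k_4) = 0xB112
s_3 = InvRound(s_2, k_3) = 0x3AB1
s_4 = InvRound(s_3, k_2) = 0x173A
s_5 = InvRound(s_4, k_1) = 0x4717
s_6 = InvRound(s_5, k_0) = 0x0047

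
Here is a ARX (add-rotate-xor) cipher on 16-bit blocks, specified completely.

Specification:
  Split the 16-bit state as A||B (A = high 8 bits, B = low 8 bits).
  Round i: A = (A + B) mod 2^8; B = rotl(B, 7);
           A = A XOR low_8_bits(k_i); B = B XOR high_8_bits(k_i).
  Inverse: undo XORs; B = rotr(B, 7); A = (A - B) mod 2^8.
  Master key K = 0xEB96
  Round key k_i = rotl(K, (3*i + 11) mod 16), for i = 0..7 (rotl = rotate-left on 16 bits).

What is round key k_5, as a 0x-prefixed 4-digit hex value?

0x5BAE

K = 0xEB96
k_0 = rotl(K, (3*0+11) mod 16) = rotl(K, 11) = 0xB75C
k_1 = rotl(K, (3*1+11) mod 16) = rotl(K, 14) = 0xBAE5
k_2 = rotl(K, (3*2+11) mod 16) = rotl(K, 1) = 0xD72D
k_3 = rotl(K, (3*3+11) mod 16) = rotl(K, 4) = 0xB96E
k_4 = rotl(K, (3*4+11) mod 16) = rotl(K, 7) = 0xCB75
k_5 = rotl(K, (3*5+11) mod 16) = rotl(K, 10) = 0x5BAE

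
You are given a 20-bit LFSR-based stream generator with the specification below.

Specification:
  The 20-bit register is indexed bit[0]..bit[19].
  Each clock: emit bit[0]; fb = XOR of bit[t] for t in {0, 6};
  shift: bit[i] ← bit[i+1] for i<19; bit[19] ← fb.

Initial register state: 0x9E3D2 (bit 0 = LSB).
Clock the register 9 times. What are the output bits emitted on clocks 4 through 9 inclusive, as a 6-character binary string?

reg_0 = 0x9E3D2
clock 1: out=0, reg = 0xCF1E9
clock 2: out=1, reg = 0x678F4
clock 3: out=0, reg = 0xB3C7A
clock 4: out=0, reg = 0xD9E3D
clock 5: out=1, reg = 0xECF1E
clock 6: out=0, reg = 0x7678F
clock 7: out=1, reg = 0xBB3C7
clock 8: out=1, reg = 0x5D9E3
clock 9: out=1, reg = 0x2ECF1

010111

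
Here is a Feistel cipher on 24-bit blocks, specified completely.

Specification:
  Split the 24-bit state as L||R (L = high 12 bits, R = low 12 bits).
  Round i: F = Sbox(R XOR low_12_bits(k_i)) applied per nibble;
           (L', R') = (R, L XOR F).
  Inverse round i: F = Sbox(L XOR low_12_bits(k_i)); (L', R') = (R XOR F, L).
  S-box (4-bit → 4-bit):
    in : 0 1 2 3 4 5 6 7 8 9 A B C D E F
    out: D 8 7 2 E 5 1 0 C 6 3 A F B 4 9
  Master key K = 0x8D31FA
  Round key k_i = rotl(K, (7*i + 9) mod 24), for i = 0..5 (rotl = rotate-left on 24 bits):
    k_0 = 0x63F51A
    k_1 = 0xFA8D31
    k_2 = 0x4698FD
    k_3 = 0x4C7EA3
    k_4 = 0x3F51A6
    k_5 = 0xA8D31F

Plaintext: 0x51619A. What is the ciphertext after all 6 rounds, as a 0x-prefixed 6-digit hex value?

s_0 = plaintext = 0x51619A
s_1 = Round(s_0, k_0) = 0x19ABDB
s_2 = Round(s_1, k_1) = 0xBDB0D9
s_3 = Round(s_2, k_2) = 0x0D97A5
s_4 = Round(s_3, k_3) = 0x7A5608
s_5 = Round(s_4, k_4) = 0x608791
s_6 = Round(s_5, k_5) = 0x7918CC

0x7918CC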